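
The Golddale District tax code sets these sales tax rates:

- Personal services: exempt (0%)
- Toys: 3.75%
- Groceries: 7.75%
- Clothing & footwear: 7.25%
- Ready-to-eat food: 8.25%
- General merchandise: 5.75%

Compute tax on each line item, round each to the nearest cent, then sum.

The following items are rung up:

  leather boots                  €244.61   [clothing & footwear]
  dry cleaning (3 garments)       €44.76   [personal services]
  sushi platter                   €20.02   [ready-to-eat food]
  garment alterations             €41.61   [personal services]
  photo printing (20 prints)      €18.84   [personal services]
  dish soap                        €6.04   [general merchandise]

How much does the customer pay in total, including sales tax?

€395.61

Leather boots €244.61: clothing & footwear → 7.25% → €17.73
Dry cleaning (3 garments) €44.76: personal services → 0% → €0.00
Sushi platter €20.02: ready-to-eat food → 8.25% → €1.65
Garment alterations €41.61: personal services → 0% → €0.00
Photo printing (20 prints) €18.84: personal services → 0% → €0.00
Dish soap €6.04: general merchandise → 5.75% → €0.35
Subtotal = €375.88; tax = €19.73; total due = €395.61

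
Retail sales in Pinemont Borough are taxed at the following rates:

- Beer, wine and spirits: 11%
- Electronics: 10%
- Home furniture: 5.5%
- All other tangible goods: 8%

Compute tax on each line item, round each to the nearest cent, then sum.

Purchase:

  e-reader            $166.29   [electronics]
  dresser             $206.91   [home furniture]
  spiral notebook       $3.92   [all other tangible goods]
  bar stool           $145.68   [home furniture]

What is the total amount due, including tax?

$559.13

E-reader $166.29: electronics → 10% → $16.63
Dresser $206.91: home furniture → 5.5% → $11.38
Spiral notebook $3.92: all other tangible goods → 8% → $0.31
Bar stool $145.68: home furniture → 5.5% → $8.01
Subtotal = $522.80; tax = $36.33; total due = $559.13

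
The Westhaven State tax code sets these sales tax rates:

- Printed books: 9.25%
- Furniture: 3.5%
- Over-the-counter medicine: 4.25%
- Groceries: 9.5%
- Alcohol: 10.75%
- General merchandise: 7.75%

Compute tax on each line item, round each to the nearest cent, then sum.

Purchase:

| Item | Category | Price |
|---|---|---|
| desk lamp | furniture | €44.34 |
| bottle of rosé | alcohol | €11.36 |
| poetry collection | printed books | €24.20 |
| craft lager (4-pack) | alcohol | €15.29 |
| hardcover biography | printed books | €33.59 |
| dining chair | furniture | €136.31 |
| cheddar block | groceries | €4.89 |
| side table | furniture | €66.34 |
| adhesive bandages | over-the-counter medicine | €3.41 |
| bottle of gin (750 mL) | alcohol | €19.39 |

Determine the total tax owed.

Desk lamp €44.34: furniture → 3.5% → €1.55
Bottle of rosé €11.36: alcohol → 10.75% → €1.22
Poetry collection €24.20: printed books → 9.25% → €2.24
Craft lager (4-pack) €15.29: alcohol → 10.75% → €1.64
Hardcover biography €33.59: printed books → 9.25% → €3.11
Dining chair €136.31: furniture → 3.5% → €4.77
Cheddar block €4.89: groceries → 9.5% → €0.46
Side table €66.34: furniture → 3.5% → €2.32
Adhesive bandages €3.41: over-the-counter medicine → 4.25% → €0.14
Bottle of gin (750 mL) €19.39: alcohol → 10.75% → €2.08
Total tax = €1.55 + €1.22 + €2.24 + €1.64 + €3.11 + €4.77 + €0.46 + €2.32 + €0.14 + €2.08 = €19.53

€19.53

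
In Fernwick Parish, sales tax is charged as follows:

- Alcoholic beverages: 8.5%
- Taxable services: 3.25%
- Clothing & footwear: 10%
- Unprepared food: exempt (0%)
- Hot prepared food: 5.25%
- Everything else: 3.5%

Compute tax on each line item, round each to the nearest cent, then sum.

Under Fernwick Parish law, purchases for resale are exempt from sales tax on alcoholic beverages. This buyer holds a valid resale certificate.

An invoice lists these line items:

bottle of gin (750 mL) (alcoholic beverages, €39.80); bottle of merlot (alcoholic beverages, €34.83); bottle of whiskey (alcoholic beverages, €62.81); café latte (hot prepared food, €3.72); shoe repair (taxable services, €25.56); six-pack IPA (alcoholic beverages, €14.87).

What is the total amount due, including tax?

€182.62

Bottle of gin (750 mL) €39.80: alcoholic beverages, buyer-exempt → 0% → €0.00
Bottle of merlot €34.83: alcoholic beverages, buyer-exempt → 0% → €0.00
Bottle of whiskey €62.81: alcoholic beverages, buyer-exempt → 0% → €0.00
Café latte €3.72: hot prepared food → 5.25% → €0.20
Shoe repair €25.56: taxable services → 3.25% → €0.83
Six-pack IPA €14.87: alcoholic beverages, buyer-exempt → 0% → €0.00
Subtotal = €181.59; tax = €1.03; total due = €182.62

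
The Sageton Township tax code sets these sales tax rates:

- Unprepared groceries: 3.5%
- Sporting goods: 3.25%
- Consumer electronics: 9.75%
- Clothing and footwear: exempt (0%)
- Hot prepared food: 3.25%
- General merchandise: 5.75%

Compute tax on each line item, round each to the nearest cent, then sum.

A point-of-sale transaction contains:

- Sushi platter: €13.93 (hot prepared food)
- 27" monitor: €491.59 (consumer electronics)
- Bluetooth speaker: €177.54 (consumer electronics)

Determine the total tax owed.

€65.69

Sushi platter €13.93: hot prepared food → 3.25% → €0.45
27" monitor €491.59: consumer electronics → 9.75% → €47.93
Bluetooth speaker €177.54: consumer electronics → 9.75% → €17.31
Total tax = €0.45 + €47.93 + €17.31 = €65.69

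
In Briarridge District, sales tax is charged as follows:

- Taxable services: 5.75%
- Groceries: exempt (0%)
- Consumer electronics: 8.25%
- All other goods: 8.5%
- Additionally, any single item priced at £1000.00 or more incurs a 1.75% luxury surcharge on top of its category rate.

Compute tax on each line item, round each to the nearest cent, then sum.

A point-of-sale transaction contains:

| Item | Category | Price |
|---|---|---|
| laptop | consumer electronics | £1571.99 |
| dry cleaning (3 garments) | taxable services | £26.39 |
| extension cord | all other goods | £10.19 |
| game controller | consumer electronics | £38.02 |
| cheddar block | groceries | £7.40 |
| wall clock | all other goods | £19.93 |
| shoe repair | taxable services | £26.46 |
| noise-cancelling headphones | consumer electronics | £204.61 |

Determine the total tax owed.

Laptop £1571.99: consumer electronics → 8.25% + 1.75% surcharge = 10% → £157.20
Dry cleaning (3 garments) £26.39: taxable services → 5.75% → £1.52
Extension cord £10.19: all other goods → 8.5% → £0.87
Game controller £38.02: consumer electronics → 8.25% → £3.14
Cheddar block £7.40: groceries → 0% → £0.00
Wall clock £19.93: all other goods → 8.5% → £1.69
Shoe repair £26.46: taxable services → 5.75% → £1.52
Noise-cancelling headphones £204.61: consumer electronics → 8.25% → £16.88
Total tax = £157.20 + £1.52 + £0.87 + £3.14 + £1.69 + £1.52 + £16.88 = £182.82

£182.82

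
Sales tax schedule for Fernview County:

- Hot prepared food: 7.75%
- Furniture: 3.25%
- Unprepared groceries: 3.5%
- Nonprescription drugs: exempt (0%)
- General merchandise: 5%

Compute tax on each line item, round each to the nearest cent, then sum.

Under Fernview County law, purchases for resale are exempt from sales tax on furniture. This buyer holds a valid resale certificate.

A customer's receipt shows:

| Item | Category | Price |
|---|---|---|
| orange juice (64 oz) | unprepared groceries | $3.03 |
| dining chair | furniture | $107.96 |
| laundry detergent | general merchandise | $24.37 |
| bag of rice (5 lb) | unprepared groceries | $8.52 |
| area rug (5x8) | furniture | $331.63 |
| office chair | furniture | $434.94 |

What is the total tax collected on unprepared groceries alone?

Orange juice (64 oz) $3.03: unprepared groceries → 3.5% → $0.11
Bag of rice (5 lb) $8.52: unprepared groceries → 3.5% → $0.30
Tax on unprepared groceries = $0.11 + $0.30 = $0.41

$0.41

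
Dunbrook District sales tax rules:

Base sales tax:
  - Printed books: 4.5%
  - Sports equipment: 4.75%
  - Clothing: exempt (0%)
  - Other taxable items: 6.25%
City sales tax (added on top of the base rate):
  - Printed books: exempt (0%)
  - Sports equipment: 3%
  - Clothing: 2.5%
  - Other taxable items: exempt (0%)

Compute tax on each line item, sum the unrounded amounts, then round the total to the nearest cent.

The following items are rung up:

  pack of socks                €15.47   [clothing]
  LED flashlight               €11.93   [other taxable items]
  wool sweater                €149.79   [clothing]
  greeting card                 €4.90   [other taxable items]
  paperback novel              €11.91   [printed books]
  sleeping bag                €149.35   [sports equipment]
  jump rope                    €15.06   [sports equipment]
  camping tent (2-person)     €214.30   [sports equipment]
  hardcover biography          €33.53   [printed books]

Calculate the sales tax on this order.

Pack of socks €15.47: clothing → 0% + 2.5% city = 2.5% → €0.38675
LED flashlight €11.93: other taxable items → 6.25% + 0% city = 6.25% → €0.745625
Wool sweater €149.79: clothing → 0% + 2.5% city = 2.5% → €3.74475
Greeting card €4.90: other taxable items → 6.25% + 0% city = 6.25% → €0.30625
Paperback novel €11.91: printed books → 4.5% + 0% city = 4.5% → €0.53595
Sleeping bag €149.35: sports equipment → 4.75% + 3% city = 7.75% → €11.574625
Jump rope €15.06: sports equipment → 4.75% + 3% city = 7.75% → €1.16715
Camping tent (2-person) €214.30: sports equipment → 4.75% + 3% city = 7.75% → €16.60825
Hardcover biography €33.53: printed books → 4.5% + 0% city = 4.5% → €1.50885
Unrounded tax sum = €36.5782 → €36.58

€36.58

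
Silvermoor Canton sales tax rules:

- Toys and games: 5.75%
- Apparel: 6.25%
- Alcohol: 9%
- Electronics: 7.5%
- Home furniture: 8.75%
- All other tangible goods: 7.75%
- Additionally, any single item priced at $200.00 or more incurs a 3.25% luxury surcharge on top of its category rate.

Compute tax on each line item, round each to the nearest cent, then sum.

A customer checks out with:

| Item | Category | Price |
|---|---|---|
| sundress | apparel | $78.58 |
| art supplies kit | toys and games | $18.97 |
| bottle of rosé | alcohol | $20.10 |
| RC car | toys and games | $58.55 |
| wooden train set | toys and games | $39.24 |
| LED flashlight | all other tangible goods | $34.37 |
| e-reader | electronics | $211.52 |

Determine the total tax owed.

Sundress $78.58: apparel → 6.25% → $4.91
Art supplies kit $18.97: toys and games → 5.75% → $1.09
Bottle of rosé $20.10: alcohol → 9% → $1.81
RC car $58.55: toys and games → 5.75% → $3.37
Wooden train set $39.24: toys and games → 5.75% → $2.26
LED flashlight $34.37: all other tangible goods → 7.75% → $2.66
E-reader $211.52: electronics → 7.5% + 3.25% surcharge = 10.75% → $22.74
Total tax = $4.91 + $1.09 + $1.81 + $3.37 + $2.26 + $2.66 + $22.74 = $38.84

$38.84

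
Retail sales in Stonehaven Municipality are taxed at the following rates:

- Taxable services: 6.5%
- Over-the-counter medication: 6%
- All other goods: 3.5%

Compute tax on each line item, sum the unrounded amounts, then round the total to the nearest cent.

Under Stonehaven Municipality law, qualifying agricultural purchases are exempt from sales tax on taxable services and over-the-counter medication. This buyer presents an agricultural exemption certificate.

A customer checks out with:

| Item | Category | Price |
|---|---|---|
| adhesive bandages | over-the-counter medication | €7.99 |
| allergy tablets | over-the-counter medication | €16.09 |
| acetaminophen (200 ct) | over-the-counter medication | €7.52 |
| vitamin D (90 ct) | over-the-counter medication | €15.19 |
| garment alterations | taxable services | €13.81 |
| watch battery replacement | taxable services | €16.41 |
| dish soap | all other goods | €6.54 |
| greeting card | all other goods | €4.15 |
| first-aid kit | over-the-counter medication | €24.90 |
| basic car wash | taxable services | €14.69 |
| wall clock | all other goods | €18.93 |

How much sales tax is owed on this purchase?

Adhesive bandages €7.99: over-the-counter medication, buyer-exempt → 0% → €0.00
Allergy tablets €16.09: over-the-counter medication, buyer-exempt → 0% → €0.00
Acetaminophen (200 ct) €7.52: over-the-counter medication, buyer-exempt → 0% → €0.00
Vitamin D (90 ct) €15.19: over-the-counter medication, buyer-exempt → 0% → €0.00
Garment alterations €13.81: taxable services, buyer-exempt → 0% → €0.00
Watch battery replacement €16.41: taxable services, buyer-exempt → 0% → €0.00
Dish soap €6.54: all other goods → 3.5% → €0.2289
Greeting card €4.15: all other goods → 3.5% → €0.14525
First-aid kit €24.90: over-the-counter medication, buyer-exempt → 0% → €0.00
Basic car wash €14.69: taxable services, buyer-exempt → 0% → €0.00
Wall clock €18.93: all other goods → 3.5% → €0.66255
Unrounded tax sum = €1.0367 → €1.04

€1.04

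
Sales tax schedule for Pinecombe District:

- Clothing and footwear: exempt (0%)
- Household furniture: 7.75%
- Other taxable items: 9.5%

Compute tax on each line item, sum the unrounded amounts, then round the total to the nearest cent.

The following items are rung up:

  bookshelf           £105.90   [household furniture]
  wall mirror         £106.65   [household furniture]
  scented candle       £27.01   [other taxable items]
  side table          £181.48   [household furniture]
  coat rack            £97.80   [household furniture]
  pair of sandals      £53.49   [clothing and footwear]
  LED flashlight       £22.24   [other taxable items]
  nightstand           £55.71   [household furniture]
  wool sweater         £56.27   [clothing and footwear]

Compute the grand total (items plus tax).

£753.66

Bookshelf £105.90: household furniture → 7.75% → £8.20725
Wall mirror £106.65: household furniture → 7.75% → £8.265375
Scented candle £27.01: other taxable items → 9.5% → £2.56595
Side table £181.48: household furniture → 7.75% → £14.0647
Coat rack £97.80: household furniture → 7.75% → £7.5795
Pair of sandals £53.49: clothing and footwear → 0% → £0.00
LED flashlight £22.24: other taxable items → 9.5% → £2.1128
Nightstand £55.71: household furniture → 7.75% → £4.317525
Wool sweater £56.27: clothing and footwear → 0% → £0.00
Subtotal = £706.55; unrounded tax = £47.1131 → £47.11; total due = £753.66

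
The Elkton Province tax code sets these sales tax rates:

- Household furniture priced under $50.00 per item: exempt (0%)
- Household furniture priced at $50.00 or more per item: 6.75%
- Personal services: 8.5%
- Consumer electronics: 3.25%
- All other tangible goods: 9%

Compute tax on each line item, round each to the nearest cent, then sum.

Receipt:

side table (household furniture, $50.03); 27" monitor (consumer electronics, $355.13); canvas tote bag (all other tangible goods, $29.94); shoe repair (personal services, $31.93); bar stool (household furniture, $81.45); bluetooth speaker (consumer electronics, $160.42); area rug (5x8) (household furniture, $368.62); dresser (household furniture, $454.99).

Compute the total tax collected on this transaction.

$86.62

Side table $50.03: household furniture, $50.00 or more → 6.75% → $3.38
27" monitor $355.13: consumer electronics → 3.25% → $11.54
Canvas tote bag $29.94: all other tangible goods → 9% → $2.69
Shoe repair $31.93: personal services → 8.5% → $2.71
Bar stool $81.45: household furniture, $50.00 or more → 6.75% → $5.50
Bluetooth speaker $160.42: consumer electronics → 3.25% → $5.21
Area rug (5x8) $368.62: household furniture, $50.00 or more → 6.75% → $24.88
Dresser $454.99: household furniture, $50.00 or more → 6.75% → $30.71
Total tax = $3.38 + $11.54 + $2.69 + $2.71 + $5.50 + $5.21 + $24.88 + $30.71 = $86.62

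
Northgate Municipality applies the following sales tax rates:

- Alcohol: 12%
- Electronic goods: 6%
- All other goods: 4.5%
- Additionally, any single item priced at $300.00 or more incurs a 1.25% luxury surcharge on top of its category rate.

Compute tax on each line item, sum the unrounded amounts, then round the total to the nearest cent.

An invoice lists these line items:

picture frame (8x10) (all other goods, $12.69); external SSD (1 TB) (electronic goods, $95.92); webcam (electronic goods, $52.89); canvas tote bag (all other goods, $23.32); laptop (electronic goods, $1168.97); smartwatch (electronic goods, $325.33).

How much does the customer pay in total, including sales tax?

Picture frame (8x10) $12.69: all other goods → 4.5% → $0.57105
External SSD (1 TB) $95.92: electronic goods → 6% → $5.7552
Webcam $52.89: electronic goods → 6% → $3.1734
Canvas tote bag $23.32: all other goods → 4.5% → $1.0494
Laptop $1168.97: electronic goods → 6% + 1.25% surcharge = 7.25% → $84.750325
Smartwatch $325.33: electronic goods → 6% + 1.25% surcharge = 7.25% → $23.586425
Subtotal = $1679.12; unrounded tax = $118.8858 → $118.89; total due = $1798.01

$1798.01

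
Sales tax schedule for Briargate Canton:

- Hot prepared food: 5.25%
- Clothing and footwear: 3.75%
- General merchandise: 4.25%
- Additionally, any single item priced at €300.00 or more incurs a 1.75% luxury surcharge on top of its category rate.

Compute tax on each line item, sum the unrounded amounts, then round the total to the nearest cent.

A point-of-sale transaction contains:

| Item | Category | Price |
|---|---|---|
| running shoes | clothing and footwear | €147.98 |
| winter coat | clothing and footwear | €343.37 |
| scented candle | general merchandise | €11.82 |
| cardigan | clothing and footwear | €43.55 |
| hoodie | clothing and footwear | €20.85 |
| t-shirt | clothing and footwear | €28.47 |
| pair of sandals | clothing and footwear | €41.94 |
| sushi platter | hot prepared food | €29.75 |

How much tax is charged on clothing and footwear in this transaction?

€29.49

Running shoes €147.98: clothing and footwear → 3.75% → €5.54925
Winter coat €343.37: clothing and footwear → 3.75% + 1.75% surcharge = 5.5% → €18.88535
Cardigan €43.55: clothing and footwear → 3.75% → €1.633125
Hoodie €20.85: clothing and footwear → 3.75% → €0.781875
T-shirt €28.47: clothing and footwear → 3.75% → €1.067625
Pair of sandals €41.94: clothing and footwear → 3.75% → €1.57275
Tax on clothing and footwear: unrounded sum = €29.489975 → €29.49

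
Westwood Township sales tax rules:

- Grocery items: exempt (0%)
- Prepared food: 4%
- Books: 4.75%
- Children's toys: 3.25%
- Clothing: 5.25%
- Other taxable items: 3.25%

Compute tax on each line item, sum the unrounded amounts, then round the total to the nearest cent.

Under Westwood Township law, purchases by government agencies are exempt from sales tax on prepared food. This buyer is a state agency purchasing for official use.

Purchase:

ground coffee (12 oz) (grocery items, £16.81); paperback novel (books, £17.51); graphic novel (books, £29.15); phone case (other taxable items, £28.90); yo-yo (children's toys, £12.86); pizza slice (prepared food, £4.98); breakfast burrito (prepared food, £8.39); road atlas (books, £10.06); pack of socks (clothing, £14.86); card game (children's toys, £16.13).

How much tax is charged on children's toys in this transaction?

£0.94

Yo-yo £12.86: children's toys → 3.25% → £0.41795
Card game £16.13: children's toys → 3.25% → £0.524225
Tax on children's toys: unrounded sum = £0.942175 → £0.94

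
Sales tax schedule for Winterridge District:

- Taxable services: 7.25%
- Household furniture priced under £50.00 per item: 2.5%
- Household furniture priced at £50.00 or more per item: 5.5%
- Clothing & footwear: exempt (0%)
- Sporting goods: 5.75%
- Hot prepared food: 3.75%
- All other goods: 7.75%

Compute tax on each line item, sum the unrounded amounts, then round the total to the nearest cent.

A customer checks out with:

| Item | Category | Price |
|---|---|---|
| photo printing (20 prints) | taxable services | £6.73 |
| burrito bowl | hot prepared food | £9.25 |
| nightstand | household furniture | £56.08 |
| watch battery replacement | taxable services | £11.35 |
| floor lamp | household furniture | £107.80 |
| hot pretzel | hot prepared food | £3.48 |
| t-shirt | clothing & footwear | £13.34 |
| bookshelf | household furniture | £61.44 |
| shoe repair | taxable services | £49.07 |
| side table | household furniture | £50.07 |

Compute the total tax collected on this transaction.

Photo printing (20 prints) £6.73: taxable services → 7.25% → £0.487925
Burrito bowl £9.25: hot prepared food → 3.75% → £0.346875
Nightstand £56.08: household furniture, £50.00 or more → 5.5% → £3.0844
Watch battery replacement £11.35: taxable services → 7.25% → £0.822875
Floor lamp £107.80: household furniture, £50.00 or more → 5.5% → £5.929
Hot pretzel £3.48: hot prepared food → 3.75% → £0.1305
T-shirt £13.34: clothing & footwear → 0% → £0.00
Bookshelf £61.44: household furniture, £50.00 or more → 5.5% → £3.3792
Shoe repair £49.07: taxable services → 7.25% → £3.557575
Side table £50.07: household furniture, £50.00 or more → 5.5% → £2.75385
Unrounded tax sum = £20.4922 → £20.49

£20.49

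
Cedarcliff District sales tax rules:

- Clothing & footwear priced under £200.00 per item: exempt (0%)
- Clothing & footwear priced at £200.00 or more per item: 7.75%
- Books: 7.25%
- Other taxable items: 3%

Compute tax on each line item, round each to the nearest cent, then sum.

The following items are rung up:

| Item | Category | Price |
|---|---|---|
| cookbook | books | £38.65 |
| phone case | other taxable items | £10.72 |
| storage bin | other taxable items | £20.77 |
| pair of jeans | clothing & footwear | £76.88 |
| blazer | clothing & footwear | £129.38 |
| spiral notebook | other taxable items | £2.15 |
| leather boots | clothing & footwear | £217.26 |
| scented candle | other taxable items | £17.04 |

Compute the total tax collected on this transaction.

Cookbook £38.65: books → 7.25% → £2.80
Phone case £10.72: other taxable items → 3% → £0.32
Storage bin £20.77: other taxable items → 3% → £0.62
Pair of jeans £76.88: clothing & footwear, under £200.00 → 0% → £0.00
Blazer £129.38: clothing & footwear, under £200.00 → 0% → £0.00
Spiral notebook £2.15: other taxable items → 3% → £0.06
Leather boots £217.26: clothing & footwear, £200.00 or more → 7.75% → £16.84
Scented candle £17.04: other taxable items → 3% → £0.51
Total tax = £2.80 + £0.32 + £0.62 + £0.06 + £16.84 + £0.51 = £21.15

£21.15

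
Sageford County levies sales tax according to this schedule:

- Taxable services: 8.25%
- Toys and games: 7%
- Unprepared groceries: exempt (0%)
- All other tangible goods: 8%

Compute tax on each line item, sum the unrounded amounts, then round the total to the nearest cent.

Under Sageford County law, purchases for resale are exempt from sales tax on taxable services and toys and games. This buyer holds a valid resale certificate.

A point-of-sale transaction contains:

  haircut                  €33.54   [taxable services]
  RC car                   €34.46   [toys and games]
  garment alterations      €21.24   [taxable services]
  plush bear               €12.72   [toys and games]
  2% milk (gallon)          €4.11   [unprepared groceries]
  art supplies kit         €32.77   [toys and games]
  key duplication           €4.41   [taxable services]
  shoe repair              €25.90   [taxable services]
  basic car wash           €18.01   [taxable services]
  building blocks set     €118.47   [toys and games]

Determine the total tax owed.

Haircut €33.54: taxable services, buyer-exempt → 0% → €0.00
RC car €34.46: toys and games, buyer-exempt → 0% → €0.00
Garment alterations €21.24: taxable services, buyer-exempt → 0% → €0.00
Plush bear €12.72: toys and games, buyer-exempt → 0% → €0.00
2% milk (gallon) €4.11: unprepared groceries → 0% → €0.00
Art supplies kit €32.77: toys and games, buyer-exempt → 0% → €0.00
Key duplication €4.41: taxable services, buyer-exempt → 0% → €0.00
Shoe repair €25.90: taxable services, buyer-exempt → 0% → €0.00
Basic car wash €18.01: taxable services, buyer-exempt → 0% → €0.00
Building blocks set €118.47: toys and games, buyer-exempt → 0% → €0.00
Unrounded tax sum = €0.00 → €0.00

€0.00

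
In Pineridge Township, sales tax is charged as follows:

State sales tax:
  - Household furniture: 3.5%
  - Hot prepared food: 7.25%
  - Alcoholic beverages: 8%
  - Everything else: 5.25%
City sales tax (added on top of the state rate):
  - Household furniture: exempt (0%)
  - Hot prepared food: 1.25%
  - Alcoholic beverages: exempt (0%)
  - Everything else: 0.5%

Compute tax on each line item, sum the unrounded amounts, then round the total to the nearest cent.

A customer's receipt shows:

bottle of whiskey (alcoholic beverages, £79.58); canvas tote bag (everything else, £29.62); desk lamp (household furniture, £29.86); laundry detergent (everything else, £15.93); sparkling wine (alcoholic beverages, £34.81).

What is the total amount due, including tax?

Bottle of whiskey £79.58: alcoholic beverages → 8% + 0% city = 8% → £6.3664
Canvas tote bag £29.62: everything else → 5.25% + 0.5% city = 5.75% → £1.70315
Desk lamp £29.86: household furniture → 3.5% + 0% city = 3.5% → £1.0451
Laundry detergent £15.93: everything else → 5.25% + 0.5% city = 5.75% → £0.915975
Sparkling wine £34.81: alcoholic beverages → 8% + 0% city = 8% → £2.7848
Subtotal = £189.80; unrounded tax = £12.815425 → £12.82; total due = £202.62

£202.62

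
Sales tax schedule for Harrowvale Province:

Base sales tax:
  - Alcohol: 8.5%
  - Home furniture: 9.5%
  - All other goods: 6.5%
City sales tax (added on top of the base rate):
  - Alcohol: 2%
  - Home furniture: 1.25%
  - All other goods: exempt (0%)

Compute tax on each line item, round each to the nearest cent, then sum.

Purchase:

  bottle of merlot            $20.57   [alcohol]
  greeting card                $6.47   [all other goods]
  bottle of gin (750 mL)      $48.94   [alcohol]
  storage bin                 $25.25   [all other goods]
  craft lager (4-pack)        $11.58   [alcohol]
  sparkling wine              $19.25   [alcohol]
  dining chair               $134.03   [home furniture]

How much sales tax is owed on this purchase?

$27.01

Bottle of merlot $20.57: alcohol → 8.5% + 2% city = 10.5% → $2.16
Greeting card $6.47: all other goods → 6.5% + 0% city = 6.5% → $0.42
Bottle of gin (750 mL) $48.94: alcohol → 8.5% + 2% city = 10.5% → $5.14
Storage bin $25.25: all other goods → 6.5% + 0% city = 6.5% → $1.64
Craft lager (4-pack) $11.58: alcohol → 8.5% + 2% city = 10.5% → $1.22
Sparkling wine $19.25: alcohol → 8.5% + 2% city = 10.5% → $2.02
Dining chair $134.03: home furniture → 9.5% + 1.25% city = 10.75% → $14.41
Total tax = $2.16 + $0.42 + $5.14 + $1.64 + $1.22 + $2.02 + $14.41 = $27.01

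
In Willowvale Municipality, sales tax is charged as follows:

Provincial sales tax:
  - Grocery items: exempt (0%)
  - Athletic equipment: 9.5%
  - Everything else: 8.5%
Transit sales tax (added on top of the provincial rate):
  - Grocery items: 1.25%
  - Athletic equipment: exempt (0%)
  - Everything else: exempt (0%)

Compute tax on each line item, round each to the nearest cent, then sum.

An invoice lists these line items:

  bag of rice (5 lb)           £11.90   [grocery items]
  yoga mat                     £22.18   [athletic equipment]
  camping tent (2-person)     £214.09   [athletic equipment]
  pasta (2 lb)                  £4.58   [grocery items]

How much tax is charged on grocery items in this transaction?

Bag of rice (5 lb) £11.90: grocery items → 0% + 1.25% transit = 1.25% → £0.15
Pasta (2 lb) £4.58: grocery items → 0% + 1.25% transit = 1.25% → £0.06
Tax on grocery items = £0.15 + £0.06 = £0.21

£0.21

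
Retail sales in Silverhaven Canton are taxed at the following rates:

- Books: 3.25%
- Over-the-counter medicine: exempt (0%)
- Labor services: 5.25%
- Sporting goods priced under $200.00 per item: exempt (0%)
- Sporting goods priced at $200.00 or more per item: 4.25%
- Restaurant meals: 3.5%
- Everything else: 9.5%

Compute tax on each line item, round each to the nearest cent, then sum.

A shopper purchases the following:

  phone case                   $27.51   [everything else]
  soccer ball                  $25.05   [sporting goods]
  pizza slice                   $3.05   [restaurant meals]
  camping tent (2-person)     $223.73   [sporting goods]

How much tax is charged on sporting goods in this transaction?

$9.51

Soccer ball $25.05: sporting goods, under $200.00 → 0% → $0.00
Camping tent (2-person) $223.73: sporting goods, $200.00 or more → 4.25% → $9.51
Tax on sporting goods = $0.00 + $9.51 = $9.51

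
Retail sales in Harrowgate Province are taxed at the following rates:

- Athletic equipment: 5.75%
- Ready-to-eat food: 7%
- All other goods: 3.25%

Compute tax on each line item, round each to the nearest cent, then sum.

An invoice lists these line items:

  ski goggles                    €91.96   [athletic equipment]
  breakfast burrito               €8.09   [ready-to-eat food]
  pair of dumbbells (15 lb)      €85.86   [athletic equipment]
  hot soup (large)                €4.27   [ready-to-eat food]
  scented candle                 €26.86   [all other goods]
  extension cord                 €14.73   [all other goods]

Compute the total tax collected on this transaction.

Ski goggles €91.96: athletic equipment → 5.75% → €5.29
Breakfast burrito €8.09: ready-to-eat food → 7% → €0.57
Pair of dumbbells (15 lb) €85.86: athletic equipment → 5.75% → €4.94
Hot soup (large) €4.27: ready-to-eat food → 7% → €0.30
Scented candle €26.86: all other goods → 3.25% → €0.87
Extension cord €14.73: all other goods → 3.25% → €0.48
Total tax = €5.29 + €0.57 + €4.94 + €0.30 + €0.87 + €0.48 = €12.45

€12.45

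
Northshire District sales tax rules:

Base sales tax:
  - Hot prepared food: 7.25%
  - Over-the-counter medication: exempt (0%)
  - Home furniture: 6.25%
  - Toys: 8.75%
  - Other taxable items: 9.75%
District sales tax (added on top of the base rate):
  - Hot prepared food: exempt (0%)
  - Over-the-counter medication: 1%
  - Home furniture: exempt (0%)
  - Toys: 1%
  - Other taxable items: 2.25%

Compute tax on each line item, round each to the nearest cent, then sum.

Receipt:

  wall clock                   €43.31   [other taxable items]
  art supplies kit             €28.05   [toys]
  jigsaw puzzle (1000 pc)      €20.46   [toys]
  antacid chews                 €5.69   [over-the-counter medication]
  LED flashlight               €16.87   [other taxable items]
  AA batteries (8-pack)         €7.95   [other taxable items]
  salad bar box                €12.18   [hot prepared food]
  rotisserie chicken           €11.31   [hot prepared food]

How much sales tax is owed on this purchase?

Wall clock €43.31: other taxable items → 9.75% + 2.25% district = 12% → €5.20
Art supplies kit €28.05: toys → 8.75% + 1% district = 9.75% → €2.73
Jigsaw puzzle (1000 pc) €20.46: toys → 8.75% + 1% district = 9.75% → €1.99
Antacid chews €5.69: over-the-counter medication → 0% + 1% district = 1% → €0.06
LED flashlight €16.87: other taxable items → 9.75% + 2.25% district = 12% → €2.02
AA batteries (8-pack) €7.95: other taxable items → 9.75% + 2.25% district = 12% → €0.95
Salad bar box €12.18: hot prepared food → 7.25% + 0% district = 7.25% → €0.88
Rotisserie chicken €11.31: hot prepared food → 7.25% + 0% district = 7.25% → €0.82
Total tax = €5.20 + €2.73 + €1.99 + €0.06 + €2.02 + €0.95 + €0.88 + €0.82 = €14.65

€14.65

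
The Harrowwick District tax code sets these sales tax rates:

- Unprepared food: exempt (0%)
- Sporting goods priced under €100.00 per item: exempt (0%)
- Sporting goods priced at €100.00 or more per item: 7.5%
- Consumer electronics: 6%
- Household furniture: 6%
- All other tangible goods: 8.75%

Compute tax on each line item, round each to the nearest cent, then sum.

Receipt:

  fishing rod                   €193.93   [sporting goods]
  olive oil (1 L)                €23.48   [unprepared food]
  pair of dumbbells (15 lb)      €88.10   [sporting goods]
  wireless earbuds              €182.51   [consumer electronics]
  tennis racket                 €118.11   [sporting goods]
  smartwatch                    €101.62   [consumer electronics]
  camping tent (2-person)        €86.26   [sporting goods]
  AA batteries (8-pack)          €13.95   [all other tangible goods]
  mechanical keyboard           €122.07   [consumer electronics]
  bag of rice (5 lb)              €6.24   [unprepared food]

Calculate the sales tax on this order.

Fishing rod €193.93: sporting goods, €100.00 or more → 7.5% → €14.54
Olive oil (1 L) €23.48: unprepared food → 0% → €0.00
Pair of dumbbells (15 lb) €88.10: sporting goods, under €100.00 → 0% → €0.00
Wireless earbuds €182.51: consumer electronics → 6% → €10.95
Tennis racket €118.11: sporting goods, €100.00 or more → 7.5% → €8.86
Smartwatch €101.62: consumer electronics → 6% → €6.10
Camping tent (2-person) €86.26: sporting goods, under €100.00 → 0% → €0.00
AA batteries (8-pack) €13.95: all other tangible goods → 8.75% → €1.22
Mechanical keyboard €122.07: consumer electronics → 6% → €7.32
Bag of rice (5 lb) €6.24: unprepared food → 0% → €0.00
Total tax = €14.54 + €10.95 + €8.86 + €6.10 + €1.22 + €7.32 = €48.99

€48.99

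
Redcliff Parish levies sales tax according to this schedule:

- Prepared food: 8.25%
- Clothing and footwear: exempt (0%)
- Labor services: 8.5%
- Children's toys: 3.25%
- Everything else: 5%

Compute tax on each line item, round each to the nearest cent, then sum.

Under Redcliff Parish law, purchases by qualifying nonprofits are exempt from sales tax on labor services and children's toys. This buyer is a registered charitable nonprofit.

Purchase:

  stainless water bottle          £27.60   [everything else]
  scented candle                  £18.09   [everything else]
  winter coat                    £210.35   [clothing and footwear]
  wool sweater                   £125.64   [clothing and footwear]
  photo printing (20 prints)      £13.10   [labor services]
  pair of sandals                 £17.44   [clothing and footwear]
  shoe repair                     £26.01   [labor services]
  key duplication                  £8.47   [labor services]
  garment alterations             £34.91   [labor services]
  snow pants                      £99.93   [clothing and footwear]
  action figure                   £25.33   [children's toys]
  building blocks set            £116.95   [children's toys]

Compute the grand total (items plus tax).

Stainless water bottle £27.60: everything else → 5% → £1.38
Scented candle £18.09: everything else → 5% → £0.90
Winter coat £210.35: clothing and footwear → 0% → £0.00
Wool sweater £125.64: clothing and footwear → 0% → £0.00
Photo printing (20 prints) £13.10: labor services, buyer-exempt → 0% → £0.00
Pair of sandals £17.44: clothing and footwear → 0% → £0.00
Shoe repair £26.01: labor services, buyer-exempt → 0% → £0.00
Key duplication £8.47: labor services, buyer-exempt → 0% → £0.00
Garment alterations £34.91: labor services, buyer-exempt → 0% → £0.00
Snow pants £99.93: clothing and footwear → 0% → £0.00
Action figure £25.33: children's toys, buyer-exempt → 0% → £0.00
Building blocks set £116.95: children's toys, buyer-exempt → 0% → £0.00
Subtotal = £723.82; tax = £2.28; total due = £726.10

£726.10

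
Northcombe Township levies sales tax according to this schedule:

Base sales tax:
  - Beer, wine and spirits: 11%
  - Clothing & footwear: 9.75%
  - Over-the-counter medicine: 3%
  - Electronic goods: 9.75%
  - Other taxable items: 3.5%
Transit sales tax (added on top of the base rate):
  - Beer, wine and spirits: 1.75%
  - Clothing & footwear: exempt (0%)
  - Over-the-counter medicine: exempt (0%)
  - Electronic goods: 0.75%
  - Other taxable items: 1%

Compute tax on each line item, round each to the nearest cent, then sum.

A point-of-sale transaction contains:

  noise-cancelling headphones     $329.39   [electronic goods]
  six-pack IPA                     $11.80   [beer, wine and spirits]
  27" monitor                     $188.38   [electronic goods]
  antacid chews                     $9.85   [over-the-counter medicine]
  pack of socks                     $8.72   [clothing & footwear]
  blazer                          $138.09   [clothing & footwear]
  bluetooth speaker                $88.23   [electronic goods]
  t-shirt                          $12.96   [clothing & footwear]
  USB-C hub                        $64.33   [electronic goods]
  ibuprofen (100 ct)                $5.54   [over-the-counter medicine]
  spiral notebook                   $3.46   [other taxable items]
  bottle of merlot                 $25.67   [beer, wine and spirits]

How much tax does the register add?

$91.35

Noise-cancelling headphones $329.39: electronic goods → 9.75% + 0.75% transit = 10.5% → $34.59
Six-pack IPA $11.80: beer, wine and spirits → 11% + 1.75% transit = 12.75% → $1.50
27" monitor $188.38: electronic goods → 9.75% + 0.75% transit = 10.5% → $19.78
Antacid chews $9.85: over-the-counter medicine → 3% + 0% transit = 3% → $0.30
Pack of socks $8.72: clothing & footwear → 9.75% + 0% transit = 9.75% → $0.85
Blazer $138.09: clothing & footwear → 9.75% + 0% transit = 9.75% → $13.46
Bluetooth speaker $88.23: electronic goods → 9.75% + 0.75% transit = 10.5% → $9.26
T-shirt $12.96: clothing & footwear → 9.75% + 0% transit = 9.75% → $1.26
USB-C hub $64.33: electronic goods → 9.75% + 0.75% transit = 10.5% → $6.75
Ibuprofen (100 ct) $5.54: over-the-counter medicine → 3% + 0% transit = 3% → $0.17
Spiral notebook $3.46: other taxable items → 3.5% + 1% transit = 4.5% → $0.16
Bottle of merlot $25.67: beer, wine and spirits → 11% + 1.75% transit = 12.75% → $3.27
Total tax = $34.59 + $1.50 + $19.78 + $0.30 + $0.85 + $13.46 + $9.26 + $1.26 + $6.75 + $0.17 + $0.16 + $3.27 = $91.35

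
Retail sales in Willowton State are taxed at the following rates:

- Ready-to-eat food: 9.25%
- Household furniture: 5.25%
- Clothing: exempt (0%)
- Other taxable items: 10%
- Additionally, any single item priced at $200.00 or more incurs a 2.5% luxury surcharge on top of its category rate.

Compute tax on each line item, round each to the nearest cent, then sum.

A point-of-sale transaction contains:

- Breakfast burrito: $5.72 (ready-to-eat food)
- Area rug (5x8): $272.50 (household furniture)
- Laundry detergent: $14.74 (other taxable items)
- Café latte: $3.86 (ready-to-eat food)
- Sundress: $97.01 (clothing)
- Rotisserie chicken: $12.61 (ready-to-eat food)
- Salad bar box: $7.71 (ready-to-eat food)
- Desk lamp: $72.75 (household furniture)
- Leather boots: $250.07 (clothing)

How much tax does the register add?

Breakfast burrito $5.72: ready-to-eat food → 9.25% → $0.53
Area rug (5x8) $272.50: household furniture → 5.25% + 2.5% surcharge = 7.75% → $21.12
Laundry detergent $14.74: other taxable items → 10% → $1.47
Café latte $3.86: ready-to-eat food → 9.25% → $0.36
Sundress $97.01: clothing → 0% → $0.00
Rotisserie chicken $12.61: ready-to-eat food → 9.25% → $1.17
Salad bar box $7.71: ready-to-eat food → 9.25% → $0.71
Desk lamp $72.75: household furniture → 5.25% → $3.82
Leather boots $250.07: clothing → 0% + 2.5% surcharge = 2.5% → $6.25
Total tax = $0.53 + $21.12 + $1.47 + $0.36 + $1.17 + $0.71 + $3.82 + $6.25 = $35.43

$35.43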